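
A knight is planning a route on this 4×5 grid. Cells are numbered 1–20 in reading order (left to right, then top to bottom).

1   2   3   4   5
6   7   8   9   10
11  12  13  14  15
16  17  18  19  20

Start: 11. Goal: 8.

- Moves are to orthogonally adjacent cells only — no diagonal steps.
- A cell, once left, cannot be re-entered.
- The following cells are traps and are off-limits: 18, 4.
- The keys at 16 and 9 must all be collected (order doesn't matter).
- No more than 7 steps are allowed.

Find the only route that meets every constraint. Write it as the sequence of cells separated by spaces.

11 16 17 12 13 14 9 8

Any route must reach 16 and 9 and still end at 8 within 7 moves, so the order of the required stops is forced.
Route from 11: down 1 to 16, right 1 to 17, up 1 to 12, right 2 to 14, up 1 to 9, left 1 to 8 — 7 moves in all.
Check: all required cells visited; 7 ≤ 7 moves.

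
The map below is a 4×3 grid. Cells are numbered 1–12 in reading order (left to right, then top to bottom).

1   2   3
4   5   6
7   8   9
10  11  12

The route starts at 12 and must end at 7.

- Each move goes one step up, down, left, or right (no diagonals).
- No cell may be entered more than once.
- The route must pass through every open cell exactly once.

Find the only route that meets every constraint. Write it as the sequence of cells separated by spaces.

12 9 6 3 2 1 4 5 8 11 10 7

Need to visit all 12 open cells exactly once, starting at 12 and ending at 7.
Route from 12: up 3 to 3, left 2 to 1, down 1 to 4, right 1 to 5, down 2 to 11, left 1 to 10, up 1 to 7 — 11 moves in all.
Check: all 12 open cells covered.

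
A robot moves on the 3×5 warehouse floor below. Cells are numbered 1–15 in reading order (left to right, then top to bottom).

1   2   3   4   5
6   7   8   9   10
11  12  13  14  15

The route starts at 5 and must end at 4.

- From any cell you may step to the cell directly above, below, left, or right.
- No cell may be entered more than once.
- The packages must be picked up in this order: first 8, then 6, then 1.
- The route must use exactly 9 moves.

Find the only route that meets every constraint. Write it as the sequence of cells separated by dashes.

The waypoints must appear in the order 8, 6, 1, with no cell reused.
Route from 5: down 1 to 10, left 4 to 6, up 1 to 1, right 3 to 4 — 9 moves in all.
Check: order respected (8 at step 3, 6 at step 5, 1 at step 6); 9 moves as required.

5 - 10 - 9 - 8 - 7 - 6 - 1 - 2 - 3 - 4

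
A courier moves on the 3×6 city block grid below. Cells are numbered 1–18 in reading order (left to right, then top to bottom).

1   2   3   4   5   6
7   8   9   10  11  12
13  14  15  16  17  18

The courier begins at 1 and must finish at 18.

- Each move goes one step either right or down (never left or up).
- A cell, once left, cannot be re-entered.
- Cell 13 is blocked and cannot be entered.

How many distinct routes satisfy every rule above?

A right/down-only route from 1 to 18 makes exactly 2 down-moves and 5 right-moves in some order.
With no other constraints that would be C(7,2) = 21 routes.
Subtract routes through each blocked cell (inclusion–exclusion for overlaps): − through 13: 1 → 20.
That gives 20 routes.

20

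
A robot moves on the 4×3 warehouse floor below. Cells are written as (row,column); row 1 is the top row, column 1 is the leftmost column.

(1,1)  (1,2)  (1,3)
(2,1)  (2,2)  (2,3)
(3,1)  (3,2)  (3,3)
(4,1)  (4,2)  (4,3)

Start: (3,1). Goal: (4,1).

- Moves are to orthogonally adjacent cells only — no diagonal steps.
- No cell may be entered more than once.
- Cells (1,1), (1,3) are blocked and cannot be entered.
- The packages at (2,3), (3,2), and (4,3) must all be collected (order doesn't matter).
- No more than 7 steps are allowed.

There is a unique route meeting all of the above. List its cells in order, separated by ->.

(3,1) -> (3,2) -> (2,2) -> (2,3) -> (3,3) -> (4,3) -> (4,2) -> (4,1)

Any route must reach (2,3), (3,2), and (4,3) and still end at (4,1) within 7 moves, so the order of the required stops is forced.
Route from (3,1): right to (3,2), up to (2,2), right to (2,3), 2× down (reaching (4,3)), 2× left (reaching (4,1)) — 7 moves in all.
Check: all required cells visited; 7 ≤ 7 moves.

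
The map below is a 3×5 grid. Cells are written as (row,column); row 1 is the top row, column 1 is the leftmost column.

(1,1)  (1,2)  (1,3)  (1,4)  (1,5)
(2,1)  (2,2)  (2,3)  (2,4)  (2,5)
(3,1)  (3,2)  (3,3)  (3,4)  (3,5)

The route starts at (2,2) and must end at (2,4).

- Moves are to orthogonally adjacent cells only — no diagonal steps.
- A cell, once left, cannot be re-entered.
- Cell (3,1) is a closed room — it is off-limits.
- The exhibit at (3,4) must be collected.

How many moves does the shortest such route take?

4

Any route passes through (3,4) somewhere between (2,2) and (2,4). Summing Manhattan distances along the two legs ((2,2) → (3,4) → (2,4)) gives a lower bound of 3 + 1 = 4 moves.
A route of 4 moves achieves this: (2,2) → (3,2) → (3,3) → (3,4) → (2,4).
Since 4 matches the lower bound, it is optimal.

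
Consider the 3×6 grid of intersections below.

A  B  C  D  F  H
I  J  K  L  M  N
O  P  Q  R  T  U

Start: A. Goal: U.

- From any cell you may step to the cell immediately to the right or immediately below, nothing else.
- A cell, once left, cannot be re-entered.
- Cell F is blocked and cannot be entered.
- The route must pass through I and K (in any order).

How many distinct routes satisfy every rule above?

A right/down-only route from A to U makes exactly 2 down-moves and 5 right-moves in some order.
With no other constraints that would be C(7,2) = 21 routes.
A monotone route can only reach the required cells in the order I, K, so split there and multiply the segment counts (each segment already excludes blocked cells): A→I: 1; I→K: 1; K→U: 4; product = 4.
That gives 4 routes.

4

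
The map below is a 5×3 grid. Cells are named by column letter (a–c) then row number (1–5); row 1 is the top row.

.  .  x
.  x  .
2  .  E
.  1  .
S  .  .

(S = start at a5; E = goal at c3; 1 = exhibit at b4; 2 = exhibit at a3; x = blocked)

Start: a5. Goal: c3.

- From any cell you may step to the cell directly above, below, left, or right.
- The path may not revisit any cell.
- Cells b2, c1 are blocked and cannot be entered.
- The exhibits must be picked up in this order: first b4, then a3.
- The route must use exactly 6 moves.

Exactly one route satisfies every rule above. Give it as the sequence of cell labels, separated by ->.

The waypoints must appear in the order b4, a3, with no cell reused.
Route from a5: right to b5, up to b4, left to a4, up to a3, 2× right (reaching c3) — 6 moves in all.
Check: order respected (1 at step 2, 2 at step 4); 6 moves as required.

a5 -> b5 -> b4 -> a4 -> a3 -> b3 -> c3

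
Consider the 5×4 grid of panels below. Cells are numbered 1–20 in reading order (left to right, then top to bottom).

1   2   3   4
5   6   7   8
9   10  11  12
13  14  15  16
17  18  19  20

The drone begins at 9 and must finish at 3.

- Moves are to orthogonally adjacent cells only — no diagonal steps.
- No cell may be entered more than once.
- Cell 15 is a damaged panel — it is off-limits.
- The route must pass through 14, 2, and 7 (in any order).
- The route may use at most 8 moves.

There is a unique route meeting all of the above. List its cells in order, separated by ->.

9 -> 13 -> 14 -> 10 -> 11 -> 7 -> 6 -> 2 -> 3

Any route must reach 14, 2, and 7 and still end at 3 within 8 moves, so the order of the required stops is forced.
Route from 9: down 1 to 13, right 1 to 14, up 1 to 10, right 1 to 11, up 1 to 7, left 1 to 6, up 1 to 2, right 1 to 3 — 8 moves in all.
Check: all required cells visited; 8 ≤ 8 moves.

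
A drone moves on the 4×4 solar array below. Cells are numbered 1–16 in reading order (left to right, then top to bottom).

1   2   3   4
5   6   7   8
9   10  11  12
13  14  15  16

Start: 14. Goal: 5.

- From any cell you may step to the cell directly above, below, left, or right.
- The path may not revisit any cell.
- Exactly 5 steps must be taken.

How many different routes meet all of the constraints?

Need simple routes of exactly 5 moves from 14 to 5 (Manhattan distance 3, so 1 moves are spent on a detour and 1 undoing it).
Enumerating: 14 10 6 2 1 5 | 14 10 11 7 6 5 | 14 13 9 10 6 5 | 14 15 11 7 6 5 | 14 15 11 10 6 5 | 14 15 11 10 9 5.
That gives 6 routes.

6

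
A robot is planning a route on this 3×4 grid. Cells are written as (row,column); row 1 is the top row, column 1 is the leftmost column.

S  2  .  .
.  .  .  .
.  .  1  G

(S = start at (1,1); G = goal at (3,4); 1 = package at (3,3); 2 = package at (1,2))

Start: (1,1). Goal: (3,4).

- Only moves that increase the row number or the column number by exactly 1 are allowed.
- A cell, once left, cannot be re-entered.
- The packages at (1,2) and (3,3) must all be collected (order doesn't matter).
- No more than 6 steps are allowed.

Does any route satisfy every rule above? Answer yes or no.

yes

One route that works: (1,1) → (1,2) → (2,2) → (3,2) → (3,3) → (3,4).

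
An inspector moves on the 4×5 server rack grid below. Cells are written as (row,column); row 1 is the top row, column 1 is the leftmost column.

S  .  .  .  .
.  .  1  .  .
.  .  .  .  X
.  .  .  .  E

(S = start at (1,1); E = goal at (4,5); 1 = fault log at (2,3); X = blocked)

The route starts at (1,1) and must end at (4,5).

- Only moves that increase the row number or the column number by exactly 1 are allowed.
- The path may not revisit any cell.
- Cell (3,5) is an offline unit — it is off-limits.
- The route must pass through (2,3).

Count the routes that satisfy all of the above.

A right/down-only route from (1,1) to (4,5) makes exactly 3 down-moves and 4 right-moves in some order.
With no other constraints that would be C(7,3) = 35 routes.
Split at (2,3) and multiply the segment counts (each segment already excludes blocked cells): (1,1)→(2,3): 3; (2,3)→(4,5): 3; product = 9.
That gives 9 routes.

9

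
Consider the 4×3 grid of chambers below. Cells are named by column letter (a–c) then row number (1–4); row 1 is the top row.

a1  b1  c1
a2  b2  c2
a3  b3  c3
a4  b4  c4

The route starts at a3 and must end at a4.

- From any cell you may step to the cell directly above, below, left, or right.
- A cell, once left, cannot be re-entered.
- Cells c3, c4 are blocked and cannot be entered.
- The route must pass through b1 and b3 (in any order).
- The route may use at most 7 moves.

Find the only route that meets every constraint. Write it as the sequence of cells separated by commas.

Any route must reach b1 and b3 and still end at a4 within 7 moves, so the order of the required stops is forced.
Route from a3: 2× up (reaching a1), right to b1, 3× down (reaching b4), left to a4 — 7 moves in all.
Check: all required cells visited; 7 ≤ 7 moves.

a3, a2, a1, b1, b2, b3, b4, a4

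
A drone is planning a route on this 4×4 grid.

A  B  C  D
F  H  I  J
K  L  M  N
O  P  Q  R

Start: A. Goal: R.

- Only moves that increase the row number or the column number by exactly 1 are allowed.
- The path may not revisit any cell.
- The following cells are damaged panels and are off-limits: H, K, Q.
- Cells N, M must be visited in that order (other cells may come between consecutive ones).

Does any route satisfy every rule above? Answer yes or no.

M lies to the left of N, so going from N to M would need a leftward move — but moves only go right/down, so N cannot be visited before M.

no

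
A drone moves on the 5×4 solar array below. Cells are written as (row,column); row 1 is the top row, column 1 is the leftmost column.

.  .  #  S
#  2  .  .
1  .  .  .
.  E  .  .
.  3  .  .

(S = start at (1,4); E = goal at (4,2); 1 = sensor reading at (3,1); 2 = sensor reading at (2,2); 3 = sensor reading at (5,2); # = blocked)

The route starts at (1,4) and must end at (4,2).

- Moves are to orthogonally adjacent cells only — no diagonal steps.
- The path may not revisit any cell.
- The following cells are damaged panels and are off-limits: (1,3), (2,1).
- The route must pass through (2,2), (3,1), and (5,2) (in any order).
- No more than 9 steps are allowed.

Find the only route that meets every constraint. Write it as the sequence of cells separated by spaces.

(1,4) (2,4) (2,3) (2,2) (3,2) (3,1) (4,1) (5,1) (5,2) (4,2)

The 9-move cap with required stops at (2,2), (3,1), (5,2) leaves no slack for detours.
Route from (1,4): down to (2,4), 2× left (reaching (2,2)), down to (3,2), left to (3,1), 2× down (reaching (5,1)), right to (5,2), up to (4,2) — 9 moves in all.
Check: all required cells visited; 9 ≤ 9 moves.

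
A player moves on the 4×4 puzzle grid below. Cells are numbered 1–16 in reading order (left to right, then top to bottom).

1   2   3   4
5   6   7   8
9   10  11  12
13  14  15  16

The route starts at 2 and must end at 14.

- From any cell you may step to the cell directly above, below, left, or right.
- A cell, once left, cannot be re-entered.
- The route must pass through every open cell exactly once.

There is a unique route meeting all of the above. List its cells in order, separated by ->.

Need to visit all 16 open cells exactly once, starting at 2 and ending at 14.
Cell 13 has only two open neighbours (9 and 14), so the path must pass straight through it: one of those is the cell it's entered from and the other is where it exits.
Route from 2: left 1 to 1, down 1 to 5, right 2 to 7, up 1 to 3, right 1 to 4, down 3 to 16, left 1 to 15, up 1 to 11, left 2 to 9, down 1 to 13, right 1 to 14 — 15 moves in all.
Check: all 16 open cells covered.

2 -> 1 -> 5 -> 6 -> 7 -> 3 -> 4 -> 8 -> 12 -> 16 -> 15 -> 11 -> 10 -> 9 -> 13 -> 14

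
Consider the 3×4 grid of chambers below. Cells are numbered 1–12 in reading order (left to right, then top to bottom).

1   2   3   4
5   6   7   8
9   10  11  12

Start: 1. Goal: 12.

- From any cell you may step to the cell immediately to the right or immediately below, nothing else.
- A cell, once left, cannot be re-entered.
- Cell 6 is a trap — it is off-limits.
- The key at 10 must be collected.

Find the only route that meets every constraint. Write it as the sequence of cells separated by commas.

1, 5, 9, 10, 11, 12

Moves only go right or down, so the column and row indices never decrease.
Route from 1: down 2 to 9, right 3 to 12 — 5 moves in all.
Check: all required cells visited.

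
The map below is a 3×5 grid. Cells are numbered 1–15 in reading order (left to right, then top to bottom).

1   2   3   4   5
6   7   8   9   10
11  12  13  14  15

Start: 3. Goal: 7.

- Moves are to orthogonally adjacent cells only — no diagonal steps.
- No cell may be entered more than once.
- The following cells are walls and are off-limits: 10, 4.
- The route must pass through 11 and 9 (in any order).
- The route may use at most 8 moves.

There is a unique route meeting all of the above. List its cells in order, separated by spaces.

The budget equals the shortest possible length, so every move has to be on a shortest route through the required cells.
Route from 3: down to 8, right to 9, down to 14, 3× left (reaching 11), up to 6, right to 7 — 8 moves in all.
Check: all required cells visited; 8 ≤ 8 moves.

3 8 9 14 13 12 11 6 7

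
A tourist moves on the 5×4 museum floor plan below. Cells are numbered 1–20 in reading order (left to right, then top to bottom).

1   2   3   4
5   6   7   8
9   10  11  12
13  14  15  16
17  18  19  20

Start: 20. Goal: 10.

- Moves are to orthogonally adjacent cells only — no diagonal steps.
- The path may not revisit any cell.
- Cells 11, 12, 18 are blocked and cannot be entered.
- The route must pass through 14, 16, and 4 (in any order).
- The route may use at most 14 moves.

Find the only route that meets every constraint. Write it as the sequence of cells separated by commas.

20, 16, 15, 14, 13, 9, 5, 1, 2, 3, 4, 8, 7, 6, 10

The 14-move cap with required stops at 14, 16, 4 leaves no slack for detours.
Route from 20: up 1 to 16, left 3 to 13, up 3 to 1, right 3 to 4, down 1 to 8, left 2 to 6, down 1 to 10 — 14 moves in all.
Check: all required cells visited; 14 ≤ 14 moves.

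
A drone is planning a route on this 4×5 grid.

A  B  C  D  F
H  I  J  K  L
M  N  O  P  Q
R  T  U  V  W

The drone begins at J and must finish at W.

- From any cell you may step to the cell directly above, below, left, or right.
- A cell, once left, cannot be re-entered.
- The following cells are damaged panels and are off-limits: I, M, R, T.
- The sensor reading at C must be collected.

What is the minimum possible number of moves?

6

Any route passes through C somewhere between J and W. Summing Manhattan distances along the two legs (J → C → W) gives a lower bound of 1 + 5 = 6 moves.
A route of 6 moves achieves this: J → C → D → K → P → V → W.
Since 6 matches the lower bound, it is optimal.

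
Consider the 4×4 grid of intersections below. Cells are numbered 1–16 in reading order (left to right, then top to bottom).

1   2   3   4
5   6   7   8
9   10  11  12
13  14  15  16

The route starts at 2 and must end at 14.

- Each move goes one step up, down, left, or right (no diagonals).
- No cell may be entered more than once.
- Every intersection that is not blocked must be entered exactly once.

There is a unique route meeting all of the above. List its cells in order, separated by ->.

Need to visit all 16 open cells exactly once, starting at 2 and ending at 14.
Route from 2: left 1 to 1, down 1 to 5, right 2 to 7, up 1 to 3, right 1 to 4, down 3 to 16, left 1 to 15, up 1 to 11, left 2 to 9, down 1 to 13, right 1 to 14 — 15 moves in all.
Check: all 16 open cells covered.

2 -> 1 -> 5 -> 6 -> 7 -> 3 -> 4 -> 8 -> 12 -> 16 -> 15 -> 11 -> 10 -> 9 -> 13 -> 14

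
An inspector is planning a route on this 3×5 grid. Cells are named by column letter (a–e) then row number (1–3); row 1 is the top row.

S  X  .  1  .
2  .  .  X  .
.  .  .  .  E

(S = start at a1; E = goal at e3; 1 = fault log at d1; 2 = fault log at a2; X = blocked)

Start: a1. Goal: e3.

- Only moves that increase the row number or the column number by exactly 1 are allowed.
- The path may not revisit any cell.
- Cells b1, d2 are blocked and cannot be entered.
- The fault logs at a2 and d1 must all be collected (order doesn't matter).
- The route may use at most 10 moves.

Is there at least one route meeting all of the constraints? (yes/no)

a2 is below but to the left of d1: going d1 → a2 would need a leftward move and a2 → d1 an upward move, so no right/down-only route can visit both required cells.

no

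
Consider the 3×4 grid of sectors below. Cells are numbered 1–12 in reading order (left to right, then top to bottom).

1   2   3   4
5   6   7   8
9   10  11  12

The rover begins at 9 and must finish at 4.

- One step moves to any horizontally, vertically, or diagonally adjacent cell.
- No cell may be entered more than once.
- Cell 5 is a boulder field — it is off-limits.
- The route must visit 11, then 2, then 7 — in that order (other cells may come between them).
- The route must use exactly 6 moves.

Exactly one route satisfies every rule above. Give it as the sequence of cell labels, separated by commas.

9, 10, 11, 6, 2, 7, 4

The waypoints must appear in the order 11, 2, 7, with no cell reused.
Route from 9: right 2 to 11, up-left 1 to 6, up 1 to 2, down-right 1 to 7, up-right 1 to 4 — 6 moves in all.
Check: order respected (11 at step 2, 2 at step 4, 7 at step 5); 6 moves as required.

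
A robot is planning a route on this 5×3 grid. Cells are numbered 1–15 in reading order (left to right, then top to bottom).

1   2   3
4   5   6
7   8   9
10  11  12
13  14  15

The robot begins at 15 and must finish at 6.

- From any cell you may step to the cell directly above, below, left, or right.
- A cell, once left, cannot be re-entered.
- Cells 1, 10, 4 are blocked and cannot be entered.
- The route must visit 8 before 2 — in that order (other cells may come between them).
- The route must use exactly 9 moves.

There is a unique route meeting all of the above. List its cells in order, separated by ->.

15 -> 14 -> 11 -> 12 -> 9 -> 8 -> 5 -> 2 -> 3 -> 6

The waypoints must appear in the order 8, 2, with no cell reused.
Route from 15: left 1 to 14, up 1 to 11, right 1 to 12, up 1 to 9, left 1 to 8, up 2 to 2, right 1 to 3, down 1 to 6 — 9 moves in all.
Check: order respected (8 at step 5, 2 at step 7); 9 moves as required.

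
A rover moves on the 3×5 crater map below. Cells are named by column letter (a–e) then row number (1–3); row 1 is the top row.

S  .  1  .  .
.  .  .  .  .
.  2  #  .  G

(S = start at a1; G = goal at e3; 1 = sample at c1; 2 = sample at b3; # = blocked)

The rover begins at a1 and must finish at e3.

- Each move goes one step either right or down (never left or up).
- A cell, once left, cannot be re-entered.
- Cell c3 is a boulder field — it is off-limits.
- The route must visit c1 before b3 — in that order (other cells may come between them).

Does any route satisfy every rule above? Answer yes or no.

b3 lies to the left of c1, so going from c1 to b3 would need a leftward move — but moves only go right/down, so c1 cannot be visited before b3.

no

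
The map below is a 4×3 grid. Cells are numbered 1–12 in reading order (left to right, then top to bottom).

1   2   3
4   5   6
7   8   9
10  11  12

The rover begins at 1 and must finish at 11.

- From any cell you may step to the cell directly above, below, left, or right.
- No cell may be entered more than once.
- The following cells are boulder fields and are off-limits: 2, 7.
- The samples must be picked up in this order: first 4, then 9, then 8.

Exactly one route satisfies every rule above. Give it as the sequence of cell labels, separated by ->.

1 -> 4 -> 5 -> 6 -> 9 -> 8 -> 11

The waypoints must appear in the order 4, 9, 8, with no cell reused.
Route from 1: down to 4, 2× right (reaching 6), down to 9, left to 8, down to 11 — 6 moves in all.
Check: order respected (4 at step 1, 9 at step 4, 8 at step 5).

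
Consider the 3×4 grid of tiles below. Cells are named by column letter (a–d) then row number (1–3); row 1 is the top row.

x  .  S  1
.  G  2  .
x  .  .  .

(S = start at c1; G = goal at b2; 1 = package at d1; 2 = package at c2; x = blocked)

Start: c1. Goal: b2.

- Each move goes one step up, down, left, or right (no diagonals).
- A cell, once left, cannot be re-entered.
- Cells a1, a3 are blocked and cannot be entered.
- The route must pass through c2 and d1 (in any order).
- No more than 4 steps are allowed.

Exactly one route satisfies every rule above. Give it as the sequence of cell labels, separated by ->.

The 4-move cap with required stops at c2, d1 leaves no slack for detours.
Route from c1: right to d1, down to d2, 2× left (reaching b2) — 4 moves in all.
Check: all required cells visited; 4 ≤ 4 moves.

c1 -> d1 -> d2 -> c2 -> b2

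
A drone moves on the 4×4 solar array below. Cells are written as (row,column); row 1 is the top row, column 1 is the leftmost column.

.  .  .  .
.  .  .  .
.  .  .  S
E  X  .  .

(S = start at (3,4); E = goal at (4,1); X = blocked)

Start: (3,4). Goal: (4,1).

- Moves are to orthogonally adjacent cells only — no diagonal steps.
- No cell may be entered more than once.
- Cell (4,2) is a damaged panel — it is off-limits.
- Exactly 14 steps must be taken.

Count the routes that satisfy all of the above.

2

Need simple routes of exactly 14 moves from (3,4) to (4,1) (Manhattan distance 4, so 5 moves are spent on a detour and 5 undoing it).
Enumerating: (3,4) (4,4) (4,3) (3,3) (2,3) (2,4) (1,4) (1,3) (1,2) (1,1) (2,1) (2,2) (3,2) (3,1) (4,1) | (3,4) (4,4) (4,3) (3,3) (3,2) (2,2) (2,3) (2,4) (1,4) (1,3) (1,2) (1,1) (2,1) (3,1) (4,1).
That gives 2 routes.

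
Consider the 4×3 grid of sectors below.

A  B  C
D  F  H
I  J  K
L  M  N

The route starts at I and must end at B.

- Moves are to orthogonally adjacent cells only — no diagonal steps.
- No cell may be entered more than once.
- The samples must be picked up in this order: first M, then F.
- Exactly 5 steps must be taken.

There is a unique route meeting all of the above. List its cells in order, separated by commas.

I, L, M, J, F, B

The waypoints must appear in the order M, F, with no cell reused.
Route from I: down to L, right to M, 3× up (reaching B) — 5 moves in all.
Check: order respected (M at step 2, F at step 4); 5 moves as required.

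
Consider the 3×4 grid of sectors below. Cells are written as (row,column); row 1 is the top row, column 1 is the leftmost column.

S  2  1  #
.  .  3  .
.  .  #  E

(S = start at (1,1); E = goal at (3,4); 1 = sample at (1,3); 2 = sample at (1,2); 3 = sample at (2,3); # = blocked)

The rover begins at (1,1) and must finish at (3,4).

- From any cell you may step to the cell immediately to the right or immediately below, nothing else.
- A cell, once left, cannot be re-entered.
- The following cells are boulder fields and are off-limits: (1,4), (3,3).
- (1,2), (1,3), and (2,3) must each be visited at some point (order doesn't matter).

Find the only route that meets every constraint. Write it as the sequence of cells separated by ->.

Moves only go right or down, so the column and row indices never decrease.
Route from (1,1): 2× right (reaching (1,3)), down to (2,3), right to (2,4), down to (3,4) — 5 moves in all.
Check: all required cells visited.

(1,1) -> (1,2) -> (1,3) -> (2,3) -> (2,4) -> (3,4)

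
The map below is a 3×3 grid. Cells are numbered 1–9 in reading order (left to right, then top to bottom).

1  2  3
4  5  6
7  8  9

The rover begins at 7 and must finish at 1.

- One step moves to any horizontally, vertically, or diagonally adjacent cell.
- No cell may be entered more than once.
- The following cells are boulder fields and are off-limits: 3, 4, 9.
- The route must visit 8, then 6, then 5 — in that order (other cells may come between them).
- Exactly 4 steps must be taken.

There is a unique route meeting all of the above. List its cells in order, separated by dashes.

7 - 8 - 6 - 5 - 1

The waypoints must appear in the order 8, 6, 5, with no cell reused.
Route from 7: right 1 to 8, up-right 1 to 6, left 1 to 5, up-left 1 to 1 — 4 moves in all.
Check: order respected (8 at step 1, 6 at step 2, 5 at step 3); 4 moves as required.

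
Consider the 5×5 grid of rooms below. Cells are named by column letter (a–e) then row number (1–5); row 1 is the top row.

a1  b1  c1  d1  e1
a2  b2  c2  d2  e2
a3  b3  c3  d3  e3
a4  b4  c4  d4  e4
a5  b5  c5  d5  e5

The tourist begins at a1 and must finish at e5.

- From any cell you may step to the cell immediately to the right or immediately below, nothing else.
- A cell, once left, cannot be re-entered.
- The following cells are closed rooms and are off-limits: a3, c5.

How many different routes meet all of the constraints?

A right/down-only route from a1 to e5 makes exactly 4 down-moves and 4 right-moves in some order.
With no other constraints that would be C(8,4) = 70 routes.
Subtract routes through each blocked cell (inclusion–exclusion for overlaps): − through a3: 15 − through c5: 15 + through a3&c5: 6 → 46.
That gives 46 routes.

46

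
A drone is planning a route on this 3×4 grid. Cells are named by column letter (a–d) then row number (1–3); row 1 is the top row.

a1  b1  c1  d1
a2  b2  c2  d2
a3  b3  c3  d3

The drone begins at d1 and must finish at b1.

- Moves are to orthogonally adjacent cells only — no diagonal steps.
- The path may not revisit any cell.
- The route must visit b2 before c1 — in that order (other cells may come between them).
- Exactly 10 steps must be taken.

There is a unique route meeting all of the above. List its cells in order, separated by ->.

The waypoints must appear in the order b2, c1, with no cell reused.
Route from d1: 2× down (reaching d3), 3× left (reaching a3), up to a2, 2× right (reaching c2), up to c1, left to b1 — 10 moves in all.
Check: order respected (b2 at step 7, c1 at step 9); 10 moves as required.

d1 -> d2 -> d3 -> c3 -> b3 -> a3 -> a2 -> b2 -> c2 -> c1 -> b1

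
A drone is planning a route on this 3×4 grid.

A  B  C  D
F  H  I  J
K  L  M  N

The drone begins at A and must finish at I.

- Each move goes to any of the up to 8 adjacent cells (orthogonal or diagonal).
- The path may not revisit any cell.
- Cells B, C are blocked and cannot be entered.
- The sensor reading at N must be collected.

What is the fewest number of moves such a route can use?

4

Any route passes through N somewhere between A and I. Summing Chebyshev distances along the two legs (A → N → I) gives a lower bound of 3 + 1 = 4 moves.
A route of 4 moves achieves this: A → H → M → N → I.
Since 4 matches the lower bound, it is optimal.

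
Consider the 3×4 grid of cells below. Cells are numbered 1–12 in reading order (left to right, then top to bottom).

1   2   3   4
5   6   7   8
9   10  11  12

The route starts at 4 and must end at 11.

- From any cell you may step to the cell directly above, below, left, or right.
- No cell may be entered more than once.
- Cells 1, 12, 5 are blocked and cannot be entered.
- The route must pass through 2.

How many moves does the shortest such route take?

5

Any route passes through 2 somewhere between 4 and 11. Summing Manhattan distances along the two legs (4 → 2 → 11) gives a lower bound of 2 + 3 = 5 moves.
A route of 5 moves achieves this: 4 → 3 → 2 → 6 → 10 → 11.
Since 5 matches the lower bound, it is optimal.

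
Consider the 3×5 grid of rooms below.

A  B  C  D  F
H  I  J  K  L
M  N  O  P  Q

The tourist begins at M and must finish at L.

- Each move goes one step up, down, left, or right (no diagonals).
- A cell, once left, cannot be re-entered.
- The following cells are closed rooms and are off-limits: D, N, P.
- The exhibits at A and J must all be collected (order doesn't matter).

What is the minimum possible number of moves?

Any route passes through A and J in some order between M and L. Summing Manhattan distances along each leg and taking the cheapest ordering (M → A → J → L) gives a lower bound of 2 + 3 + 2 = 7 moves.
A route of 7 moves achieves this: M → H → A → B → I → J → K → L.
Since 7 matches the lower bound, it is optimal.

7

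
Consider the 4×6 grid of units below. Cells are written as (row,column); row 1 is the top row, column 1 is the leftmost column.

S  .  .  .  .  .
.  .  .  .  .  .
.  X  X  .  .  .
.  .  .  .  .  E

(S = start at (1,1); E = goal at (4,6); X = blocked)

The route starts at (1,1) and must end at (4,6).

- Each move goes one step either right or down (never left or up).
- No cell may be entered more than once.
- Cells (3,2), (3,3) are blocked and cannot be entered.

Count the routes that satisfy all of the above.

29

A right/down-only route from (1,1) to (4,6) makes exactly 3 down-moves and 5 right-moves in some order.
With no other constraints that would be C(8,3) = 56 routes.
Subtract routes through each blocked cell (inclusion–exclusion for overlaps): − through (3,2): 15 − through (3,3): 24 + through (3,2)&(3,3): 12 → 29.
That gives 29 routes.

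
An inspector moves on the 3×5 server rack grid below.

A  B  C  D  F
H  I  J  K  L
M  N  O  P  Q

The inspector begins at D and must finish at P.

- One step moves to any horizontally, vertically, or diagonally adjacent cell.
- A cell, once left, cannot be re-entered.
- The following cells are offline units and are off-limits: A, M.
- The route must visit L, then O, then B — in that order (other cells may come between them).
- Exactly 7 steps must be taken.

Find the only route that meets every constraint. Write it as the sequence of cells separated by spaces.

The waypoints must appear in the order L, O, B, with no cell reused.
Route from D: down-right to L, left to K, down-left to O, up-left to I, up to B, 2× down-right (reaching P) — 7 moves in all.
Check: order respected (L at step 1, O at step 3, B at step 5); 7 moves as required.

D L K O I B J P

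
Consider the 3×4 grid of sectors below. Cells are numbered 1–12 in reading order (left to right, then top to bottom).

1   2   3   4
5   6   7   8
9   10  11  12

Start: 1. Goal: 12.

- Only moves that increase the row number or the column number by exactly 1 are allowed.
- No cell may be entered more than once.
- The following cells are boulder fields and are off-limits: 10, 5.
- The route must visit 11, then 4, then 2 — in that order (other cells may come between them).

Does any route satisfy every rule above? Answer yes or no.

4 lies above 11, so going from 11 to 4 would need an upward move — but moves only go right/down, so 11 cannot be visited before 4.

no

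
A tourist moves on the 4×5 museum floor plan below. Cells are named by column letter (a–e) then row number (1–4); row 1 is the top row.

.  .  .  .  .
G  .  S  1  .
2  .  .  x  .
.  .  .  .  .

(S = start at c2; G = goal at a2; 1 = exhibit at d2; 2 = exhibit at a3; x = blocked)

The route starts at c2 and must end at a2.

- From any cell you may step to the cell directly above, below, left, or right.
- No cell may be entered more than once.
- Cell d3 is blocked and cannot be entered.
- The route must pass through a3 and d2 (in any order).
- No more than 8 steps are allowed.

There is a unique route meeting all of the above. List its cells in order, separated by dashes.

c2 - d2 - d1 - c1 - b1 - b2 - b3 - a3 - a2

Any route must reach a3 and d2 and still end at a2 within 8 moves, so the order of the required stops is forced.
Route from c2: right to d2, up to d1, 2× left (reaching b1), 2× down (reaching b3), left to a3, up to a2 — 8 moves in all.
Check: all required cells visited; 8 ≤ 8 moves.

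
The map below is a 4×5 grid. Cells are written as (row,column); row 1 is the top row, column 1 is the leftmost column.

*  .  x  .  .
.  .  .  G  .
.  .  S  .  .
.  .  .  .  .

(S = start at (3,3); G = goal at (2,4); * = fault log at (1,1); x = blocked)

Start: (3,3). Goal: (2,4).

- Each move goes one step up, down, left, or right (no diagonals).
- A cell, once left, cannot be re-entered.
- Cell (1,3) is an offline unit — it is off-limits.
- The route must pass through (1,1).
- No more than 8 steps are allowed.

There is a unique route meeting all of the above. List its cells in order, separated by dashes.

(3,3) - (3,2) - (3,1) - (2,1) - (1,1) - (1,2) - (2,2) - (2,3) - (2,4)

The budget equals the shortest possible length, so every move has to be on a shortest route through the required cells.
Route from (3,3): left 2 to (3,1), up 2 to (1,1), right 1 to (1,2), down 1 to (2,2), right 2 to (2,4) — 8 moves in all.
Check: all required cells visited; 8 ≤ 8 moves.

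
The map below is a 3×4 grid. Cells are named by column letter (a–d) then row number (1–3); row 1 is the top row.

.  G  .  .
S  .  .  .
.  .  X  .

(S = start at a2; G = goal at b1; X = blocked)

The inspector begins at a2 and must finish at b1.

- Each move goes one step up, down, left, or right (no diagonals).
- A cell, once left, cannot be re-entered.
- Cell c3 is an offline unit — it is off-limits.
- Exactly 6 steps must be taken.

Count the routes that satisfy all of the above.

Need simple routes of exactly 6 moves from a2 to b1 (Manhattan distance 2, so 2 moves are spent on a detour and 2 undoing it).
Enumerating: a2 a3 b3 b2 c2 c1 b1 | a2 b2 c2 d2 d1 c1 b1.
That gives 2 routes.

2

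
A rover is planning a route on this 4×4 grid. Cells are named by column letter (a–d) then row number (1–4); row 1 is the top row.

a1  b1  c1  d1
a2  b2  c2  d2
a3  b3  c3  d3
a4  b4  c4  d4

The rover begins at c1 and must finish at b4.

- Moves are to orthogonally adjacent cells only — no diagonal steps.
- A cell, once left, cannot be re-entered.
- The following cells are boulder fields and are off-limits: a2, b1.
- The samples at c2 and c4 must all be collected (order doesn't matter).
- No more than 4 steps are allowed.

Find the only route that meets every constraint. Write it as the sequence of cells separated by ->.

c1 -> c2 -> c3 -> c4 -> b4

The 4-move cap with required stops at c2, c4 leaves no slack for detours.
Route from c1: 3× down (reaching c4), left to b4 — 4 moves in all.
Check: all required cells visited; 4 ≤ 4 moves.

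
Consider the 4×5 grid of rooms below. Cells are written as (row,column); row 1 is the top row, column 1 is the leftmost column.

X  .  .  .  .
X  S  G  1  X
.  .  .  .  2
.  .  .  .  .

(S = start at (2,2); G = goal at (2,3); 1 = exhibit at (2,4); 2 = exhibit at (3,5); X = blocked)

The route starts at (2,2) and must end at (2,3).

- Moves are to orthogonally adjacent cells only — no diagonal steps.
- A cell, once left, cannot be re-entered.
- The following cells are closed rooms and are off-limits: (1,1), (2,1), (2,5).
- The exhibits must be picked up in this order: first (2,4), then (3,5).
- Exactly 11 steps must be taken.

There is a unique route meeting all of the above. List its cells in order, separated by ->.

The waypoints must appear in the order (2,4), (3,5), with no cell reused.
Route from (2,2): up to (1,2), 2× right (reaching (1,4)), 2× down (reaching (3,4)), right to (3,5), down to (4,5), 2× left (reaching (4,3)), 2× up (reaching (2,3)) — 11 moves in all.
Check: order respected (1 at step 4, 2 at step 6); 11 moves as required.

(2,2) -> (1,2) -> (1,3) -> (1,4) -> (2,4) -> (3,4) -> (3,5) -> (4,5) -> (4,4) -> (4,3) -> (3,3) -> (2,3)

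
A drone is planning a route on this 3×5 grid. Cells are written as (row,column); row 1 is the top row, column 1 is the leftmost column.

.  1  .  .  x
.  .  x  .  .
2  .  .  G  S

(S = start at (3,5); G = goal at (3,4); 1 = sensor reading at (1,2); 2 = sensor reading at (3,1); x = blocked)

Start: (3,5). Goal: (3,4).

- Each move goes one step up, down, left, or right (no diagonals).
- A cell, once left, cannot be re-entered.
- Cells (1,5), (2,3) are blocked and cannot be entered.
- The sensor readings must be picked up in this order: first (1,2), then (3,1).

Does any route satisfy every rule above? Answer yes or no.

yes

One route that works: (3,5) → (2,5) → (2,4) → (1,4) → (1,3) → (1,2) → (2,2) → (2,1) → (3,1) → (3,2) → (3,3) → (3,4).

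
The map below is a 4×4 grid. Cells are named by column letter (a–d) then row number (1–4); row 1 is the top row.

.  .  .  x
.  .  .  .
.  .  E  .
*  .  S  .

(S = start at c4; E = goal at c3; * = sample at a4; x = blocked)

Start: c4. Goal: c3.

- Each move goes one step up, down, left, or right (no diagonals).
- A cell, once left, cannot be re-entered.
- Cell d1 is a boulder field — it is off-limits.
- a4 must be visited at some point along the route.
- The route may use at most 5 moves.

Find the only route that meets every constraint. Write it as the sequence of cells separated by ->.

Any route must reach a4 and still end at c3 within 5 moves, so the order of the required stops is forced.
Route from c4: left 2 to a4, up 1 to a3, right 2 to c3 — 5 moves in all.
Check: all required cells visited; 5 ≤ 5 moves.

c4 -> b4 -> a4 -> a3 -> b3 -> c3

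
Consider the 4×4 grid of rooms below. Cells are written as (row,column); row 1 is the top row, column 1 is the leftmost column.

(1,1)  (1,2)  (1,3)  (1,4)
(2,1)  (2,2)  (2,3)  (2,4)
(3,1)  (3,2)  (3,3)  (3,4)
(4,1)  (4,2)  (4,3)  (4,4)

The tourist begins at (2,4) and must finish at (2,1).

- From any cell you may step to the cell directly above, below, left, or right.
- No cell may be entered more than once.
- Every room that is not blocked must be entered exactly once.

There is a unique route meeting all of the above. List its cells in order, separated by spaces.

Need to visit all 16 open cells exactly once, starting at (2,4) and ending at (2,1).
Cell (1,4) has only two open neighbours ((2,4) and (1,3)), so the path must pass straight through it: one of those is the cell it's entered from and the other is where it exits.
Route from (2,4): up 1 to (1,4), left 1 to (1,3), down 2 to (3,3), right 1 to (3,4), down 1 to (4,4), left 3 to (4,1), up 1 to (3,1), right 1 to (3,2), up 2 to (1,2), left 1 to (1,1), down 1 to (2,1) — 15 moves in all.
Check: all 16 open cells covered.

(2,4) (1,4) (1,3) (2,3) (3,3) (3,4) (4,4) (4,3) (4,2) (4,1) (3,1) (3,2) (2,2) (1,2) (1,1) (2,1)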